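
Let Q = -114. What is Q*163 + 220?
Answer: -18362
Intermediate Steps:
Q*163 + 220 = -114*163 + 220 = -18582 + 220 = -18362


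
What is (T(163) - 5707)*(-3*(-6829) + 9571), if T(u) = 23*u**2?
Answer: 18196512040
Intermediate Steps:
(T(163) - 5707)*(-3*(-6829) + 9571) = (23*163**2 - 5707)*(-3*(-6829) + 9571) = (23*26569 - 5707)*(20487 + 9571) = (611087 - 5707)*30058 = 605380*30058 = 18196512040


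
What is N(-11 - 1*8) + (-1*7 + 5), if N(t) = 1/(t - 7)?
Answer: -53/26 ≈ -2.0385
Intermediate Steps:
N(t) = 1/(-7 + t)
N(-11 - 1*8) + (-1*7 + 5) = 1/(-7 + (-11 - 1*8)) + (-1*7 + 5) = 1/(-7 + (-11 - 8)) + (-7 + 5) = 1/(-7 - 19) - 2 = 1/(-26) - 2 = -1/26 - 2 = -53/26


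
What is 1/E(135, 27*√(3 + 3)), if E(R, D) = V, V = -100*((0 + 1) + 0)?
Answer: -1/100 ≈ -0.010000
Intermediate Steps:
V = -100 (V = -100*(1 + 0) = -100*1 = -100)
E(R, D) = -100
1/E(135, 27*√(3 + 3)) = 1/(-100) = -1/100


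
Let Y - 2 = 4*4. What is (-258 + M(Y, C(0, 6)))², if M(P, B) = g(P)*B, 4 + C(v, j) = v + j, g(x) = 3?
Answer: 63504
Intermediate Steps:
Y = 18 (Y = 2 + 4*4 = 2 + 16 = 18)
C(v, j) = -4 + j + v (C(v, j) = -4 + (v + j) = -4 + (j + v) = -4 + j + v)
M(P, B) = 3*B
(-258 + M(Y, C(0, 6)))² = (-258 + 3*(-4 + 6 + 0))² = (-258 + 3*2)² = (-258 + 6)² = (-252)² = 63504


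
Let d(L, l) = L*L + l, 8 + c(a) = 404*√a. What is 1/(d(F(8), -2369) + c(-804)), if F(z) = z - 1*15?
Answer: -97/5693552 - 101*I*√201/17080656 ≈ -1.7037e-5 - 8.3833e-5*I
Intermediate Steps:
F(z) = -15 + z (F(z) = z - 15 = -15 + z)
c(a) = -8 + 404*√a
d(L, l) = l + L² (d(L, l) = L² + l = l + L²)
1/(d(F(8), -2369) + c(-804)) = 1/((-2369 + (-15 + 8)²) + (-8 + 404*√(-804))) = 1/((-2369 + (-7)²) + (-8 + 404*(2*I*√201))) = 1/((-2369 + 49) + (-8 + 808*I*√201)) = 1/(-2320 + (-8 + 808*I*√201)) = 1/(-2328 + 808*I*√201)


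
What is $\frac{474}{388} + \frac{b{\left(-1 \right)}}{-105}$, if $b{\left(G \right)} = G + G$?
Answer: $\frac{25273}{20370} \approx 1.2407$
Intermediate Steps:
$b{\left(G \right)} = 2 G$
$\frac{474}{388} + \frac{b{\left(-1 \right)}}{-105} = \frac{474}{388} + \frac{2 \left(-1\right)}{-105} = 474 \cdot \frac{1}{388} - - \frac{2}{105} = \frac{237}{194} + \frac{2}{105} = \frac{25273}{20370}$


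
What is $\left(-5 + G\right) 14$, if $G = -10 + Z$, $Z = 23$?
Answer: $112$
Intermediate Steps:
$G = 13$ ($G = -10 + 23 = 13$)
$\left(-5 + G\right) 14 = \left(-5 + 13\right) 14 = 8 \cdot 14 = 112$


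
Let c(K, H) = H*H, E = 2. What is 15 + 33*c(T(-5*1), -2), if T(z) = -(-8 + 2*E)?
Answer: 147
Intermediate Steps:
T(z) = 4 (T(z) = -2/(1/(2 - 4)) = -2/(1/(-2)) = -2/(-1/2) = -2*(-2) = 4)
c(K, H) = H**2
15 + 33*c(T(-5*1), -2) = 15 + 33*(-2)**2 = 15 + 33*4 = 15 + 132 = 147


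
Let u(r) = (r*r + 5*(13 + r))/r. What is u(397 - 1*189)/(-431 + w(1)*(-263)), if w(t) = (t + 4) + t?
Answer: -3413/32144 ≈ -0.10618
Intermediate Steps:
w(t) = 4 + 2*t (w(t) = (4 + t) + t = 4 + 2*t)
u(r) = (65 + r**2 + 5*r)/r (u(r) = (r**2 + (65 + 5*r))/r = (65 + r**2 + 5*r)/r)
u(397 - 1*189)/(-431 + w(1)*(-263)) = (5 + (397 - 1*189) + 65/(397 - 1*189))/(-431 + (4 + 2*1)*(-263)) = (5 + (397 - 189) + 65/(397 - 189))/(-431 + (4 + 2)*(-263)) = (5 + 208 + 65/208)/(-431 + 6*(-263)) = (5 + 208 + 65*(1/208))/(-431 - 1578) = (5 + 208 + 5/16)/(-2009) = (3413/16)*(-1/2009) = -3413/32144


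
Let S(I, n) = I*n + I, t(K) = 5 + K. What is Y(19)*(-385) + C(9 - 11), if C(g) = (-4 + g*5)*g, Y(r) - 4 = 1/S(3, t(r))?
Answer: -22757/15 ≈ -1517.1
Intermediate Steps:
S(I, n) = I + I*n
Y(r) = 4 + 1/(18 + 3*r) (Y(r) = 4 + 1/(3*(1 + (5 + r))) = 4 + 1/(3*(6 + r)) = 4 + 1/(18 + 3*r))
C(g) = g*(-4 + 5*g) (C(g) = (-4 + 5*g)*g = g*(-4 + 5*g))
Y(19)*(-385) + C(9 - 11) = ((73 + 12*19)/(3*(6 + 19)))*(-385) + (9 - 11)*(-4 + 5*(9 - 11)) = ((⅓)*(73 + 228)/25)*(-385) - 2*(-4 + 5*(-2)) = ((⅓)*(1/25)*301)*(-385) - 2*(-4 - 10) = (301/75)*(-385) - 2*(-14) = -23177/15 + 28 = -22757/15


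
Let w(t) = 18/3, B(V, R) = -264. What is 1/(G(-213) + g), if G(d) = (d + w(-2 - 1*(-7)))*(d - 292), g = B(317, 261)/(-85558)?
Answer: 3889/406536627 ≈ 9.5662e-6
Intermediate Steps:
g = 12/3889 (g = -264/(-85558) = -264*(-1/85558) = 12/3889 ≈ 0.0030856)
w(t) = 6 (w(t) = 18*(⅓) = 6)
G(d) = (-292 + d)*(6 + d) (G(d) = (d + 6)*(d - 292) = (6 + d)*(-292 + d) = (-292 + d)*(6 + d))
1/(G(-213) + g) = 1/((-1752 + (-213)² - 286*(-213)) + 12/3889) = 1/((-1752 + 45369 + 60918) + 12/3889) = 1/(104535 + 12/3889) = 1/(406536627/3889) = 3889/406536627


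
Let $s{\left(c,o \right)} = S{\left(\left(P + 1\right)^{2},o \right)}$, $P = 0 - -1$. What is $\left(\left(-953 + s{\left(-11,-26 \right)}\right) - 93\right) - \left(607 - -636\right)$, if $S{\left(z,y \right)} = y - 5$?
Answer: $-2320$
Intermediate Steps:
$P = 1$ ($P = 0 + 1 = 1$)
$S{\left(z,y \right)} = -5 + y$ ($S{\left(z,y \right)} = y - 5 = -5 + y$)
$s{\left(c,o \right)} = -5 + o$
$\left(\left(-953 + s{\left(-11,-26 \right)}\right) - 93\right) - \left(607 - -636\right) = \left(\left(-953 - 31\right) - 93\right) - \left(607 - -636\right) = \left(\left(-953 - 31\right) - 93\right) - \left(607 + 636\right) = \left(-984 - 93\right) - 1243 = -1077 - 1243 = -2320$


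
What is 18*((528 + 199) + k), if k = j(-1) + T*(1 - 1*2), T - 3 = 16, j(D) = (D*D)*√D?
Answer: 12744 + 18*I ≈ 12744.0 + 18.0*I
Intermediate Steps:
j(D) = D^(5/2) (j(D) = D²*√D = D^(5/2))
T = 19 (T = 3 + 16 = 19)
k = -19 + I (k = (-1)^(5/2) + 19*(1 - 1*2) = I + 19*(1 - 2) = I + 19*(-1) = I - 19 = -19 + I ≈ -19.0 + 1.0*I)
18*((528 + 199) + k) = 18*((528 + 199) + (-19 + I)) = 18*(727 + (-19 + I)) = 18*(708 + I) = 12744 + 18*I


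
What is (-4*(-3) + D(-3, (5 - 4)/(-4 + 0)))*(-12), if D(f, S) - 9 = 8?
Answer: -348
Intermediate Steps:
D(f, S) = 17 (D(f, S) = 9 + 8 = 17)
(-4*(-3) + D(-3, (5 - 4)/(-4 + 0)))*(-12) = (-4*(-3) + 17)*(-12) = (12 + 17)*(-12) = 29*(-12) = -348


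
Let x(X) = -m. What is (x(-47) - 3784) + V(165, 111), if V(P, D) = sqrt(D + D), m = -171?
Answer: -3613 + sqrt(222) ≈ -3598.1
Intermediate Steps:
x(X) = 171 (x(X) = -1*(-171) = 171)
V(P, D) = sqrt(2)*sqrt(D) (V(P, D) = sqrt(2*D) = sqrt(2)*sqrt(D))
(x(-47) - 3784) + V(165, 111) = (171 - 3784) + sqrt(2)*sqrt(111) = -3613 + sqrt(222)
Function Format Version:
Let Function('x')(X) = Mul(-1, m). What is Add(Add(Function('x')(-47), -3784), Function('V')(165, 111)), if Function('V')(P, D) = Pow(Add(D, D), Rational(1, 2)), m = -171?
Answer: Add(-3613, Pow(222, Rational(1, 2))) ≈ -3598.1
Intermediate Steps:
Function('x')(X) = 171 (Function('x')(X) = Mul(-1, -171) = 171)
Function('V')(P, D) = Mul(Pow(2, Rational(1, 2)), Pow(D, Rational(1, 2))) (Function('V')(P, D) = Pow(Mul(2, D), Rational(1, 2)) = Mul(Pow(2, Rational(1, 2)), Pow(D, Rational(1, 2))))
Add(Add(Function('x')(-47), -3784), Function('V')(165, 111)) = Add(Add(171, -3784), Mul(Pow(2, Rational(1, 2)), Pow(111, Rational(1, 2)))) = Add(-3613, Pow(222, Rational(1, 2)))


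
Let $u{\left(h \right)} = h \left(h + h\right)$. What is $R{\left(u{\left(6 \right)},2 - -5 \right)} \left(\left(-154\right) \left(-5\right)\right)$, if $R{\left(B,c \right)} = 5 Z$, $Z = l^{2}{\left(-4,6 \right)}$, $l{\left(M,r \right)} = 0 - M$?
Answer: $61600$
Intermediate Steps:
$l{\left(M,r \right)} = - M$
$u{\left(h \right)} = 2 h^{2}$ ($u{\left(h \right)} = h 2 h = 2 h^{2}$)
$Z = 16$ ($Z = \left(\left(-1\right) \left(-4\right)\right)^{2} = 4^{2} = 16$)
$R{\left(B,c \right)} = 80$ ($R{\left(B,c \right)} = 5 \cdot 16 = 80$)
$R{\left(u{\left(6 \right)},2 - -5 \right)} \left(\left(-154\right) \left(-5\right)\right) = 80 \left(\left(-154\right) \left(-5\right)\right) = 80 \cdot 770 = 61600$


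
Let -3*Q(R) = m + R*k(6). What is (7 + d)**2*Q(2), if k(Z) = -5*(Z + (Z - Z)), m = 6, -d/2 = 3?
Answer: 18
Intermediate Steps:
d = -6 (d = -2*3 = -6)
k(Z) = -5*Z (k(Z) = -5*(Z + 0) = -5*Z)
Q(R) = -2 + 10*R (Q(R) = -(6 + R*(-5*6))/3 = -(6 + R*(-30))/3 = -(6 - 30*R)/3 = -2 + 10*R)
(7 + d)**2*Q(2) = (7 - 6)**2*(-2 + 10*2) = 1**2*(-2 + 20) = 1*18 = 18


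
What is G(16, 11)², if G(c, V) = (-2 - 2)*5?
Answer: 400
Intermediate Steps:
G(c, V) = -20 (G(c, V) = -4*5 = -20)
G(16, 11)² = (-20)² = 400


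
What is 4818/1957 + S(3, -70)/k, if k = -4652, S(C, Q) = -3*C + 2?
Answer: 22427035/9103964 ≈ 2.4634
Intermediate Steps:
S(C, Q) = 2 - 3*C
4818/1957 + S(3, -70)/k = 4818/1957 + (2 - 3*3)/(-4652) = 4818*(1/1957) + (2 - 9)*(-1/4652) = 4818/1957 - 7*(-1/4652) = 4818/1957 + 7/4652 = 22427035/9103964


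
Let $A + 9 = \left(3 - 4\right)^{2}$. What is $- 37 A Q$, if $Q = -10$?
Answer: $-2960$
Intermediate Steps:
$A = -8$ ($A = -9 + \left(3 - 4\right)^{2} = -9 + \left(-1\right)^{2} = -9 + 1 = -8$)
$- 37 A Q = \left(-37\right) \left(-8\right) \left(-10\right) = 296 \left(-10\right) = -2960$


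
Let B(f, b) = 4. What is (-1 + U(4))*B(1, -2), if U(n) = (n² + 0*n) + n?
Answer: 76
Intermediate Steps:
U(n) = n + n² (U(n) = (n² + 0) + n = n² + n = n + n²)
(-1 + U(4))*B(1, -2) = (-1 + 4*(1 + 4))*4 = (-1 + 4*5)*4 = (-1 + 20)*4 = 19*4 = 76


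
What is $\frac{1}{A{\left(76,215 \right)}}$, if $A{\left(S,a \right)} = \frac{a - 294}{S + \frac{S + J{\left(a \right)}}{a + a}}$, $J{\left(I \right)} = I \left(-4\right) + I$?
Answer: $- \frac{32111}{33970} \approx -0.94528$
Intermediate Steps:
$J{\left(I \right)} = - 3 I$ ($J{\left(I \right)} = - 4 I + I = - 3 I$)
$A{\left(S,a \right)} = \frac{-294 + a}{S + \frac{S - 3 a}{2 a}}$ ($A{\left(S,a \right)} = \frac{a - 294}{S + \frac{S - 3 a}{a + a}} = \frac{-294 + a}{S + \frac{S - 3 a}{2 a}}$)
$\frac{1}{A{\left(76,215 \right)}} = \frac{1}{2 \cdot 215 \frac{1}{76 - 645 + 2 \cdot 76 \cdot 215} \left(-294 + 215\right)} = \frac{1}{2 \cdot 215 \frac{1}{76 - 645 + 32680} \left(-79\right)} = \frac{1}{2 \cdot 215 \cdot \frac{1}{32111} \left(-79\right)} = \frac{1}{- \frac{33970}{32111}} = - \frac{32111}{33970}$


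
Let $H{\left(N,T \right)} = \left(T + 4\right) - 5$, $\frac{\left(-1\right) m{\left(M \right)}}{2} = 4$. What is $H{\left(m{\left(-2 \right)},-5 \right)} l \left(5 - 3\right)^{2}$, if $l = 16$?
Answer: $-384$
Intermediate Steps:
$m{\left(M \right)} = -8$ ($m{\left(M \right)} = \left(-2\right) 4 = -8$)
$H{\left(N,T \right)} = -1 + T$ ($H{\left(N,T \right)} = \left(4 + T\right) - 5 = -1 + T$)
$H{\left(m{\left(-2 \right)},-5 \right)} l \left(5 - 3\right)^{2} = \left(-1 - 5\right) 16 \left(5 - 3\right)^{2} = \left(-6\right) 16 \cdot 2^{2} = \left(-96\right) 4 = -384$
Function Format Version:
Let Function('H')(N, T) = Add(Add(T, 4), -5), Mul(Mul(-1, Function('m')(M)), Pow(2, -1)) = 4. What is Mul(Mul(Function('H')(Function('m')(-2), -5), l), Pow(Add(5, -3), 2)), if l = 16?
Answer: -384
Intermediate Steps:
Function('m')(M) = -8 (Function('m')(M) = Mul(-2, 4) = -8)
Function('H')(N, T) = Add(-1, T) (Function('H')(N, T) = Add(Add(4, T), -5) = Add(-1, T))
Mul(Mul(Function('H')(Function('m')(-2), -5), l), Pow(Add(5, -3), 2)) = Mul(Mul(Add(-1, -5), 16), Pow(Add(5, -3), 2)) = Mul(Mul(-6, 16), Pow(2, 2)) = Mul(-96, 4) = -384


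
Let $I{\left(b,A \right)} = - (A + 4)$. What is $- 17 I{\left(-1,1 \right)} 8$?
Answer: $680$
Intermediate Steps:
$I{\left(b,A \right)} = -4 - A$ ($I{\left(b,A \right)} = - (4 + A) = -4 - A$)
$- 17 I{\left(-1,1 \right)} 8 = - 17 \left(-4 - 1\right) 8 = \left(-17\right) \left(-5\right) 8 = 85 \cdot 8 = 680$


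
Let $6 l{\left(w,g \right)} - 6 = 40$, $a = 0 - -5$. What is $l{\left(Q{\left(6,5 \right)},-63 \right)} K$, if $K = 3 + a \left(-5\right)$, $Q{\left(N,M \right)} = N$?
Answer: $- \frac{506}{3} \approx -168.67$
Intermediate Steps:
$a = 5$ ($a = 0 + 5 = 5$)
$l{\left(w,g \right)} = \frac{23}{3}$ ($l{\left(w,g \right)} = 1 + \frac{1}{6} \cdot 40 = 1 + \frac{20}{3} = \frac{23}{3}$)
$K = -22$ ($K = 3 + 5 \left(-5\right) = 3 - 25 = -22$)
$l{\left(Q{\left(6,5 \right)},-63 \right)} K = \frac{23}{3} \left(-22\right) = - \frac{506}{3}$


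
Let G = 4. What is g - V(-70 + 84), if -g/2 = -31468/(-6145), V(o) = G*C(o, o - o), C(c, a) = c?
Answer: -407056/6145 ≈ -66.242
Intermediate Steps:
V(o) = 4*o
g = -62936/6145 (g = -(-62936)/(-6145) = -(-62936)*(-1)/6145 = -2*31468/6145 = -62936/6145 ≈ -10.242)
g - V(-70 + 84) = -62936/6145 - 4*(-70 + 84) = -62936/6145 - 4*14 = -62936/6145 - 1*56 = -62936/6145 - 56 = -407056/6145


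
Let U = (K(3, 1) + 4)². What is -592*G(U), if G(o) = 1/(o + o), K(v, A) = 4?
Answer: -37/8 ≈ -4.6250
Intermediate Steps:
U = 64 (U = (4 + 4)² = 8² = 64)
G(o) = 1/(2*o)
-592*G(U) = -296/64 = -592*1/128 = -37/8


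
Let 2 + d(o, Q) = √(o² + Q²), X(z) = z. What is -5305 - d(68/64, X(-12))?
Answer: -5303 - √37153/16 ≈ -5315.0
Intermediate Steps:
d(o, Q) = -2 + √(Q² + o²) (d(o, Q) = -2 + √(o² + Q²) = -2 + √(Q² + o²))
-5305 - d(68/64, X(-12)) = -5305 - (-2 + √((-12)² + (68/64)²)) = -5305 - (-2 + √(144 + (68*(1/64))²)) = -5305 - (-2 + √(144 + (17/16)²)) = -5305 - (-2 + √(144 + 289/256)) = -5305 - (-2 + √(37153/256)) = -5305 - (-2 + √37153/16) = -5305 + (2 - √37153/16) = -5303 - √37153/16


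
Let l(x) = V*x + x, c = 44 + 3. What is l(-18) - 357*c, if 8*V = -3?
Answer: -67161/4 ≈ -16790.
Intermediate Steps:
c = 47
V = -3/8 (V = (⅛)*(-3) = -3/8 ≈ -0.37500)
l(x) = 5*x/8 (l(x) = -3*x/8 + x = 5*x/8)
l(-18) - 357*c = (5/8)*(-18) - 357*47 = -45/4 - 16779 = -67161/4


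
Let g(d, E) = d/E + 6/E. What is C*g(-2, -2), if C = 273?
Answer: -546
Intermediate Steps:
g(d, E) = 6/E + d/E
C*g(-2, -2) = 273*((6 - 2)/(-2)) = 273*(-½*4) = 273*(-2) = -546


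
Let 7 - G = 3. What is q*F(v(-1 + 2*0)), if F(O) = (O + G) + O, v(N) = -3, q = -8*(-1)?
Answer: -16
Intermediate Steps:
G = 4 (G = 7 - 1*3 = 7 - 3 = 4)
q = 8
F(O) = 4 + 2*O (F(O) = (O + 4) + O = (4 + O) + O = 4 + 2*O)
q*F(v(-1 + 2*0)) = 8*(4 + 2*(-3)) = 8*(4 - 6) = 8*(-2) = -16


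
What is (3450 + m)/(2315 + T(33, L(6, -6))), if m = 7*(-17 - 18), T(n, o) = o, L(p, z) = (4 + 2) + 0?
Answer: 3205/2321 ≈ 1.3809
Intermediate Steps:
L(p, z) = 6 (L(p, z) = 6 + 0 = 6)
m = -245 (m = 7*(-35) = -245)
(3450 + m)/(2315 + T(33, L(6, -6))) = (3450 - 245)/(2315 + 6) = 3205/2321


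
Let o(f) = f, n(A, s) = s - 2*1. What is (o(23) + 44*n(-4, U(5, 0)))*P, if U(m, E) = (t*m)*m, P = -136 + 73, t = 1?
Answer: -65205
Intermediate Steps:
P = -63
U(m, E) = m² (U(m, E) = (1*m)*m = m*m = m²)
n(A, s) = -2 + s (n(A, s) = s - 2 = -2 + s)
(o(23) + 44*n(-4, U(5, 0)))*P = (23 + 44*(-2 + 5²))*(-63) = (23 + 44*(-2 + 25))*(-63) = (23 + 44*23)*(-63) = (23 + 1012)*(-63) = 1035*(-63) = -65205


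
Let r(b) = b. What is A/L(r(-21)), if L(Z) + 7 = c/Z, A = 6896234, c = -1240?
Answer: 144820914/1093 ≈ 1.3250e+5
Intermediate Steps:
L(Z) = -7 - 1240/Z
A/L(r(-21)) = 6896234/(-7 - 1240/(-21)) = 6896234/(-7 - 1240*(-1/21)) = 6896234/(-7 + 1240/21) = 6896234/(1093/21) = 6896234*(21/1093) = 144820914/1093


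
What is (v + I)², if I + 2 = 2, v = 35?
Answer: 1225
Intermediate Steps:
I = 0 (I = -2 + 2 = 0)
(v + I)² = (35 + 0)² = 35² = 1225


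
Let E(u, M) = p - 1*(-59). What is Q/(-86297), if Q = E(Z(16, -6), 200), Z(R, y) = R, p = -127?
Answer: 68/86297 ≈ 0.00078798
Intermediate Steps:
E(u, M) = -68 (E(u, M) = -127 - 1*(-59) = -127 + 59 = -68)
Q = -68
Q/(-86297) = -68/(-86297) = -68*(-1/86297) = 68/86297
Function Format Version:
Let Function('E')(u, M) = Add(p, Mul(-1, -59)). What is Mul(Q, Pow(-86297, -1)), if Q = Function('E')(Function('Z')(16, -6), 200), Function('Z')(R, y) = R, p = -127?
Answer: Rational(68, 86297) ≈ 0.00078798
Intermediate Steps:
Function('E')(u, M) = -68 (Function('E')(u, M) = Add(-127, Mul(-1, -59)) = Add(-127, 59) = -68)
Q = -68
Mul(Q, Pow(-86297, -1)) = Mul(-68, Pow(-86297, -1)) = Mul(-68, Rational(-1, 86297)) = Rational(68, 86297)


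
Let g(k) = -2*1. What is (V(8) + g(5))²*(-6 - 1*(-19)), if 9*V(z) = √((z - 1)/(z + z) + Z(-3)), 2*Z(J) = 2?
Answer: 67691/1296 - 13*√23/9 ≈ 45.303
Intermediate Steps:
Z(J) = 1 (Z(J) = (½)*2 = 1)
g(k) = -2
V(z) = √(1 + (-1 + z)/(2*z))/9 (V(z) = √((z - 1)/(z + z) + 1)/9 = √((-1 + z)/((2*z)) + 1)/9 = √((-1 + z)*(1/(2*z)) + 1)/9 = √((-1 + z)/(2*z) + 1)/9 = √(1 + (-1 + z)/(2*z))/9)
(V(8) + g(5))²*(-6 - 1*(-19)) = (√(6 - 2/8)/18 - 2)²*(-6 - 1*(-19)) = (√(6 - 2*⅛)/18 - 2)²*(-6 + 19) = (√(6 - ¼)/18 - 2)²*13 = (√(23/4)/18 - 2)²*13 = ((√23/2)/18 - 2)²*13 = (√23/36 - 2)²*13 = (-2 + √23/36)²*13 = 13*(-2 + √23/36)²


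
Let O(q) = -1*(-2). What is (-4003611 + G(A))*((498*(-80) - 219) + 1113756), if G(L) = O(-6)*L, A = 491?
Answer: -4297610749413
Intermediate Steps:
O(q) = 2
G(L) = 2*L
(-4003611 + G(A))*((498*(-80) - 219) + 1113756) = (-4003611 + 2*491)*((498*(-80) - 219) + 1113756) = (-4003611 + 982)*((-39840 - 219) + 1113756) = -4002629*(-40059 + 1113756) = -4002629*1073697 = -4297610749413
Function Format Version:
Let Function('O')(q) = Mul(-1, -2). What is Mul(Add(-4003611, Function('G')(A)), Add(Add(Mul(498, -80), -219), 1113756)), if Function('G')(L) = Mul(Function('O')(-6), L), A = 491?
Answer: -4297610749413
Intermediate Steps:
Function('O')(q) = 2
Function('G')(L) = Mul(2, L)
Mul(Add(-4003611, Function('G')(A)), Add(Add(Mul(498, -80), -219), 1113756)) = Mul(Add(-4003611, Mul(2, 491)), Add(Add(Mul(498, -80), -219), 1113756)) = Mul(Add(-4003611, 982), Add(Add(-39840, -219), 1113756)) = Mul(-4002629, Add(-40059, 1113756)) = Mul(-4002629, 1073697) = -4297610749413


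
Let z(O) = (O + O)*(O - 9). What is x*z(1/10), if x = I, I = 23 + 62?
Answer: -1513/10 ≈ -151.30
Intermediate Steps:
I = 85
z(O) = 2*O*(-9 + O) (z(O) = (2*O)*(-9 + O) = 2*O*(-9 + O))
x = 85
x*z(1/10) = 85*(2*(1/10)*(-9 + 1/10)) = 85*(2*(1/10)*(-89/10)) = 85*(-89/50) = -1513/10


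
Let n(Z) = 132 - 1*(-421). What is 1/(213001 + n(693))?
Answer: 1/213554 ≈ 4.6827e-6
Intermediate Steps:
n(Z) = 553 (n(Z) = 132 + 421 = 553)
1/(213001 + n(693)) = 1/(213001 + 553) = 1/213554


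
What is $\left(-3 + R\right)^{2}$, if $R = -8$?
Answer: $121$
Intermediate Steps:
$\left(-3 + R\right)^{2} = \left(-3 - 8\right)^{2} = \left(-11\right)^{2} = 121$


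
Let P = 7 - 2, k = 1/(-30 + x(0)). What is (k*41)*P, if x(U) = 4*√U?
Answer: -41/6 ≈ -6.8333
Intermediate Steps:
k = -1/30 (k = 1/(-30 + 4*√0) = 1/(-30 + 4*0) = 1/(-30 + 0) = 1/(-30) = -1/30 ≈ -0.033333)
P = 5
(k*41)*P = -1/30*41*5 = -41/30*5 = -41/6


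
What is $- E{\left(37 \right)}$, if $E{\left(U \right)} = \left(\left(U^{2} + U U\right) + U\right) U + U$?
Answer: $-102712$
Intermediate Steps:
$E{\left(U \right)} = U + U \left(U + 2 U^{2}\right)$ ($E{\left(U \right)} = \left(\left(U^{2} + U^{2}\right) + U\right) U + U = \left(2 U^{2} + U\right) U + U = \left(U + 2 U^{2}\right) U + U = U \left(U + 2 U^{2}\right) + U = U + U \left(U + 2 U^{2}\right)$)
$- E{\left(37 \right)} = - 37 \left(1 + 37 + 2 \cdot 37^{2}\right) = - 37 \left(1 + 37 + 2 \cdot 1369\right) = - 37 \left(1 + 37 + 2738\right) = - 37 \cdot 2776 = \left(-1\right) 102712 = -102712$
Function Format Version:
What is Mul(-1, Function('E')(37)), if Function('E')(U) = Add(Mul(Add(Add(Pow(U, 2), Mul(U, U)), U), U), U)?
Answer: -102712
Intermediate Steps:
Function('E')(U) = Add(U, Mul(U, Add(U, Mul(2, Pow(U, 2))))) (Function('E')(U) = Add(Mul(Add(Add(Pow(U, 2), Pow(U, 2)), U), U), U) = Add(Mul(Add(Mul(2, Pow(U, 2)), U), U), U) = Add(Mul(Add(U, Mul(2, Pow(U, 2))), U), U) = Add(Mul(U, Add(U, Mul(2, Pow(U, 2)))), U) = Add(U, Mul(U, Add(U, Mul(2, Pow(U, 2))))))
Mul(-1, Function('E')(37)) = Mul(-1, Mul(37, Add(1, 37, Mul(2, Pow(37, 2))))) = Mul(-1, Mul(37, Add(1, 37, Mul(2, 1369)))) = Mul(-1, Mul(37, Add(1, 37, 2738))) = Mul(-1, Mul(37, 2776)) = Mul(-1, 102712) = -102712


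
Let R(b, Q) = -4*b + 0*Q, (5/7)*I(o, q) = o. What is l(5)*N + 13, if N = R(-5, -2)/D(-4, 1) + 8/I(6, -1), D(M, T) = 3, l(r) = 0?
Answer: 13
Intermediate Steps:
I(o, q) = 7*o/5
R(b, Q) = -4*b (R(b, Q) = -4*b + 0 = -4*b)
N = 160/21 (N = -4*(-5)/3 + 8/(((7/5)*6)) = 20*(⅓) + 8/(42/5) = 20/3 + 8*(5/42) = 20/3 + 20/21 = 160/21 ≈ 7.6190)
l(5)*N + 13 = 0*(160/21) + 13 = 0 + 13 = 13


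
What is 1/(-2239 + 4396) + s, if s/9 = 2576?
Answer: 50007889/2157 ≈ 23184.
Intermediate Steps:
s = 23184 (s = 9*2576 = 23184)
1/(-2239 + 4396) + s = 1/(-2239 + 4396) + 23184 = 1/2157 + 23184 = 50007889/2157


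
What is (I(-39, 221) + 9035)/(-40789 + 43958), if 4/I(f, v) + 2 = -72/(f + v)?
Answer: 984633/345421 ≈ 2.8505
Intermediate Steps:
I(f, v) = 4/(-2 - 72/(f + v))
(I(-39, 221) + 9035)/(-40789 + 43958) = (2*(-1*(-39) - 1*221)/(36 - 39 + 221) + 9035)/(-40789 + 43958) = (2*(39 - 221)/218 + 9035)/3169 = (2*(1/218)*(-182) + 9035)*(1/3169) = (-182/109 + 9035)*(1/3169) = (984633/109)*(1/3169) = 984633/345421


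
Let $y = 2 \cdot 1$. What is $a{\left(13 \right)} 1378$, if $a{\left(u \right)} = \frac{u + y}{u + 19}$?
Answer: $\frac{10335}{16} \approx 645.94$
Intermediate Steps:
$y = 2$
$a{\left(u \right)} = \frac{2 + u}{19 + u}$ ($a{\left(u \right)} = \frac{u + 2}{u + 19} = \frac{2 + u}{19 + u}$)
$a{\left(13 \right)} 1378 = \frac{2 + 13}{19 + 13} \cdot 1378 = \frac{1}{32} \cdot 15 \cdot 1378 = \frac{15}{32} \cdot 1378 = \frac{10335}{16}$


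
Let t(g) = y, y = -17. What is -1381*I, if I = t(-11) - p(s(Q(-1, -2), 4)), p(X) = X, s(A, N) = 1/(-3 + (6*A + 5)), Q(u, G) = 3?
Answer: 470921/20 ≈ 23546.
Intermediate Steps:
s(A, N) = 1/(2 + 6*A) (s(A, N) = 1/(-3 + (5 + 6*A)) = 1/(2 + 6*A))
t(g) = -17
I = -341/20 (I = -17 - 1/(2*(1 + 3*3)) = -17 - 1/(2*(1 + 9)) = -17 - 1/(2*10) = -17 - 1*1/20 = -17 - 1/20 = -341/20 ≈ -17.050)
-1381*I = -1381*(-341/20) = 470921/20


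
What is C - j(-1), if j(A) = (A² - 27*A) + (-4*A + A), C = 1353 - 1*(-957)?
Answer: 2279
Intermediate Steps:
C = 2310 (C = 1353 + 957 = 2310)
j(A) = A² - 30*A (j(A) = (A² - 27*A) - 3*A = A² - 30*A)
C - j(-1) = 2310 - (-1)*(-30 - 1) = 2310 - (-1)*(-31) = 2310 - 1*31 = 2310 - 31 = 2279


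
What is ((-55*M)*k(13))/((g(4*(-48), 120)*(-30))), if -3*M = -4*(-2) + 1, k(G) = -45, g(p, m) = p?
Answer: -165/128 ≈ -1.2891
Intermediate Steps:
M = -3 (M = -(-4*(-2) + 1)/3 = -(8 + 1)/3 = -1/3*9 = -3)
((-55*M)*k(13))/((g(4*(-48), 120)*(-30))) = (-55*(-3)*(-45))/(((4*(-48))*(-30))) = (165*(-45))/((-192*(-30))) = -7425/5760 = -7425*1/5760 = -165/128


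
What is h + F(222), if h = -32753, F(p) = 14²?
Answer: -32557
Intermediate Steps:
F(p) = 196
h + F(222) = -32753 + 196 = -32557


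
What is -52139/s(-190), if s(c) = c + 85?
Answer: 52139/105 ≈ 496.56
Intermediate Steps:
s(c) = 85 + c
-52139/s(-190) = -52139/(85 - 190) = -52139/(-105) = -52139*(-1/105) = 52139/105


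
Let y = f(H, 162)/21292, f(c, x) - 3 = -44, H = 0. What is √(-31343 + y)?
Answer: I*√3552331713631/10646 ≈ 177.04*I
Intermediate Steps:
f(c, x) = -41 (f(c, x) = 3 - 44 = -41)
y = -41/21292 ≈ -0.0019256
√(-31343 + y) = √(-31343 - 41/21292) = √(-667355197/21292) = I*√3552331713631/10646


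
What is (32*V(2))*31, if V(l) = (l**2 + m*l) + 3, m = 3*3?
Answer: 24800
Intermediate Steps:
m = 9
V(l) = 3 + l**2 + 9*l (V(l) = (l**2 + 9*l) + 3 = 3 + l**2 + 9*l)
(32*V(2))*31 = (32*(3 + 2**2 + 9*2))*31 = (32*(3 + 4 + 18))*31 = (32*25)*31 = 800*31 = 24800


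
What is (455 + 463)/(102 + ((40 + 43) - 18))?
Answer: 918/167 ≈ 5.4970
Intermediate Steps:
(455 + 463)/(102 + ((40 + 43) - 18)) = 918/(102 + (83 - 18)) = 918/(102 + 65) = 918/167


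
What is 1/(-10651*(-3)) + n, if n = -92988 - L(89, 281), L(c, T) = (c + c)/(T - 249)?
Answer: -47542772825/511248 ≈ -92994.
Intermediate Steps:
L(c, T) = 2*c/(-249 + T) (L(c, T) = (2*c)/(-249 + T) = 2*c/(-249 + T))
n = -1487897/16 (n = -92988 - 2*89/(-249 + 281) = -92988 - 2*89/32 = -92988 - 1*89/16 = -92988 - 89/16 = -1487897/16 ≈ -92994.)
1/(-10651*(-3)) + n = 1/(-10651*(-3)) - 1487897/16 = 1/31953 - 1487897/16 = -47542772825/511248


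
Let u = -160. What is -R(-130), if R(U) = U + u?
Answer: 290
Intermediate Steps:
R(U) = -160 + U (R(U) = U - 160 = -160 + U)
-R(-130) = -(-160 - 130) = -1*(-290) = 290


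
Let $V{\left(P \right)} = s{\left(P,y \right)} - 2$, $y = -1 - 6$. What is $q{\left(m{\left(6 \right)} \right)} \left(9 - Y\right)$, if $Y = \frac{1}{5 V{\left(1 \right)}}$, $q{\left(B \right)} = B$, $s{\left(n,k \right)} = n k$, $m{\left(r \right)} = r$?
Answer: $\frac{812}{15} \approx 54.133$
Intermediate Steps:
$y = -7$ ($y = -1 - 6 = -7$)
$s{\left(n,k \right)} = k n$
$V{\left(P \right)} = -2 - 7 P$ ($V{\left(P \right)} = - 7 P - 2 = -2 - 7 P$)
$Y = - \frac{1}{45}$ ($Y = \frac{1}{5 \left(-2 - 7\right)} = \frac{1}{5 \left(-9\right)} = \frac{1}{-45} = - \frac{1}{45} \approx -0.022222$)
$q{\left(m{\left(6 \right)} \right)} \left(9 - Y\right) = 6 \left(9 - - \frac{1}{45}\right) = 6 \left(9 + \frac{1}{45}\right) = 6 \cdot \frac{406}{45} = \frac{812}{15}$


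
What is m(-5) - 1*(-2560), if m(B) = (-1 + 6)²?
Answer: 2585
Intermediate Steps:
m(B) = 25 (m(B) = 5² = 25)
m(-5) - 1*(-2560) = 25 - 1*(-2560) = 25 + 2560 = 2585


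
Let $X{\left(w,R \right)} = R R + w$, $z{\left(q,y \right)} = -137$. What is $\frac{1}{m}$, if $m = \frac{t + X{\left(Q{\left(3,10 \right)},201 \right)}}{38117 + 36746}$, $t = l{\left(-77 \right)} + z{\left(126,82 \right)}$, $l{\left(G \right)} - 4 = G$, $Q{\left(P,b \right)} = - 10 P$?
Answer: $\frac{74863}{40161} \approx 1.8641$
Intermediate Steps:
$l{\left(G \right)} = 4 + G$
$X{\left(w,R \right)} = w + R^{2}$ ($X{\left(w,R \right)} = R^{2} + w = w + R^{2}$)
$t = -210$ ($t = \left(4 - 77\right) - 137 = -73 - 137 = -210$)
$m = \frac{40161}{74863}$ ($m = \frac{-210 + \left(\left(-10\right) 3 + 201^{2}\right)}{38117 + 36746} = \frac{-210 + \left(-30 + 40401\right)}{74863} = \left(-210 + 40371\right) \frac{1}{74863} = 40161 \cdot \frac{1}{74863} = \frac{40161}{74863} \approx 0.53646$)
$\frac{1}{m} = \frac{1}{\frac{40161}{74863}} = \frac{74863}{40161}$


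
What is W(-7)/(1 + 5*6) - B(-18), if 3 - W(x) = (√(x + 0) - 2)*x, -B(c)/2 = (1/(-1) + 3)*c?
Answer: -2243/31 + 7*I*√7/31 ≈ -72.355 + 0.59743*I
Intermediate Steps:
B(c) = -4*c (B(c) = -2*(1/(-1) + 3)*c = -2*(-1 + 3)*c = -4*c)
W(x) = 3 - x*(-2 + √x) (W(x) = 3 - (√(x + 0) - 2)*x = 3 - (√x - 2)*x = 3 - (-2 + √x)*x = 3 - x*(-2 + √x))
W(-7)/(1 + 5*6) - B(-18) = (3 - (-7)^(3/2) + 2*(-7))/(1 + 5*6) - (-4)*(-18) = (3 - (-7)*I*√7 - 14)/(1 + 30) - 1*72 = (3 + 7*I*√7 - 14)/31 - 72 = (-11 + 7*I*√7)*(1/31) - 72 = (-11/31 + 7*I*√7/31) - 72 = -2243/31 + 7*I*√7/31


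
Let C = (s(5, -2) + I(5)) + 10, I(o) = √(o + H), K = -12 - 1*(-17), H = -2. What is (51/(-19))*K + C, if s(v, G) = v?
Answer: 30/19 + √3 ≈ 3.3110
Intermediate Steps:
K = 5 (K = -12 + 17 = 5)
I(o) = √(-2 + o) (I(o) = √(o - 2) = √(-2 + o))
C = 15 + √3 (C = (5 + √(-2 + 5)) + 10 = (5 + √3) + 10 = 15 + √3 ≈ 16.732)
(51/(-19))*K + C = (51/(-19))*5 + (15 + √3) = (51*(-1/19))*5 + (15 + √3) = -51/19*5 + (15 + √3) = -255/19 + (15 + √3) = 30/19 + √3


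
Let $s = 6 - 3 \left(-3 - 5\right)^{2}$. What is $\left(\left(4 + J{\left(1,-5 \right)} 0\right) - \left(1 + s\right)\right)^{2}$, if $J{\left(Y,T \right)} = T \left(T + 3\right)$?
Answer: $35721$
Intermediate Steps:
$J{\left(Y,T \right)} = T \left(3 + T\right)$
$s = -186$ ($s = 6 - 3 \left(-8\right)^{2} = 6 - 192 = -186$)
$\left(\left(4 + J{\left(1,-5 \right)} 0\right) - \left(1 + s\right)\right)^{2} = \left(\left(4 + - 5 \left(3 - 5\right) 0\right) - -185\right)^{2} = \left(\left(4 + \left(-5\right) \left(-2\right) 0\right) + \left(-1 + 186\right)\right)^{2} = \left(\left(4 + 10 \cdot 0\right) + 185\right)^{2} = \left(\left(4 + 0\right) + 185\right)^{2} = \left(4 + 185\right)^{2} = 189^{2} = 35721$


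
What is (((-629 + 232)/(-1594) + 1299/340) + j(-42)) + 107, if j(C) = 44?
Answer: 42020773/270980 ≈ 155.07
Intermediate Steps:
(((-629 + 232)/(-1594) + 1299/340) + j(-42)) + 107 = (((-629 + 232)/(-1594) + 1299/340) + 44) + 107 = ((-397*(-1/1594) + 1299*(1/340)) + 44) + 107 = ((397/1594 + 1299/340) + 44) + 107 = (1102793/270980 + 44) + 107 = 13025913/270980 + 107 = 42020773/270980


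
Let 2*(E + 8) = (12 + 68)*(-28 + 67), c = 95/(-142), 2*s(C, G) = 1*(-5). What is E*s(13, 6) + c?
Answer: -551055/142 ≈ -3880.7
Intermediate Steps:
s(C, G) = -5/2 (s(C, G) = (1*(-5))/2 = (½)*(-5) = -5/2)
c = -95/142 (c = 95*(-1/142) = -95/142 ≈ -0.66901)
E = 1552 (E = -8 + ((12 + 68)*(-28 + 67))/2 = -8 + (80*39)/2 = -8 + (½)*3120 = -8 + 1560 = 1552)
E*s(13, 6) + c = 1552*(-5/2) - 95/142 = -3880 - 95/142 = -551055/142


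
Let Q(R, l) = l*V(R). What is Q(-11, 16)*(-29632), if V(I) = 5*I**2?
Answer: -286837760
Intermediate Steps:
Q(R, l) = 5*l*R**2 (Q(R, l) = l*(5*R**2) = 5*l*R**2)
Q(-11, 16)*(-29632) = (5*16*(-11)**2)*(-29632) = (5*16*121)*(-29632) = 9680*(-29632) = -286837760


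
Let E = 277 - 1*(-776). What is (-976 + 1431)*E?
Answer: 479115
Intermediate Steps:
E = 1053 (E = 277 + 776 = 1053)
(-976 + 1431)*E = (-976 + 1431)*1053 = 455*1053 = 479115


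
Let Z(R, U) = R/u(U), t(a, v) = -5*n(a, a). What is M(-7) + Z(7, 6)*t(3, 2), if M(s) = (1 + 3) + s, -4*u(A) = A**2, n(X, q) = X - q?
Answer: -3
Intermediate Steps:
t(a, v) = 0 (t(a, v) = -5*(a - a) = -5*0 = 0)
u(A) = -A**2/4
Z(R, U) = -4*R/U**2 (Z(R, U) = R/((-U**2/4)) = R*(-4/U**2) = -4*R/U**2)
M(s) = 4 + s
M(-7) + Z(7, 6)*t(3, 2) = (4 - 7) - 4*7/6**2*0 = -3 - 4*7*1/36*0 = -3 - 7/9*0 = -3 + 0 = -3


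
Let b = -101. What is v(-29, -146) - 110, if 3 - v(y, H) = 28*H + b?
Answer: 4082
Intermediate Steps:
v(y, H) = 104 - 28*H (v(y, H) = 3 - (28*H - 101) = 3 - (-101 + 28*H) = 3 + (101 - 28*H) = 104 - 28*H)
v(-29, -146) - 110 = (104 - 28*(-146)) - 110 = (104 + 4088) - 110 = 4192 - 110 = 4082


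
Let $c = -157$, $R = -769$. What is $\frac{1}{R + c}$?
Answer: $- \frac{1}{926} \approx -0.0010799$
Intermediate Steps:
$\frac{1}{R + c} = \frac{1}{-769 - 157} = \frac{1}{-926} = - \frac{1}{926}$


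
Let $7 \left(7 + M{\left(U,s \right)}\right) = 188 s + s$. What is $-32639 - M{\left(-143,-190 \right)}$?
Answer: $-27502$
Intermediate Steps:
$M{\left(U,s \right)} = -7 + 27 s$ ($M{\left(U,s \right)} = -7 + \frac{188 s + s}{7} = -7 + \frac{189 s}{7} = -7 + 27 s$)
$-32639 - M{\left(-143,-190 \right)} = -32639 - \left(-7 + 27 \left(-190\right)\right) = -32639 - \left(-7 - 5130\right) = -32639 - -5137 = -32639 + 5137 = -27502$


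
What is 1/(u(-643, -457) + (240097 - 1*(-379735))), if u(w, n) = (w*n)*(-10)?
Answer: -1/2318678 ≈ -4.3128e-7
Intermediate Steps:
u(w, n) = -10*n*w (u(w, n) = (n*w)*(-10) = -10*n*w)
1/(u(-643, -457) + (240097 - 1*(-379735))) = 1/(-10*(-457)*(-643) + (240097 - 1*(-379735))) = 1/(-2938510 + (240097 + 379735)) = 1/(-2938510 + 619832) = 1/(-2318678) = -1/2318678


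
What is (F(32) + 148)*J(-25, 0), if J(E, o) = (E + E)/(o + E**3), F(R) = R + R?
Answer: 424/625 ≈ 0.67840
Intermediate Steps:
F(R) = 2*R
J(E, o) = 2*E/(o + E**3) (J(E, o) = (2*E)/(o + E**3) = 2*E/(o + E**3))
(F(32) + 148)*J(-25, 0) = (2*32 + 148)*(2*(-25)/(0 + (-25)**3)) = (64 + 148)*(2*(-25)/(0 - 15625)) = 212*(2*(-25)/(-15625)) = 212*(2*(-25)*(-1/15625)) = 212*(2/625) = 424/625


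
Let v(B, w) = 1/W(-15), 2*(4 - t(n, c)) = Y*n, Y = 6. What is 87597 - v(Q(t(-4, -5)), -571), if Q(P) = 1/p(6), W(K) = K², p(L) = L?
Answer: 19709324/225 ≈ 87597.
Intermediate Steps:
t(n, c) = 4 - 3*n
Q(P) = ⅙ (Q(P) = 1/6 = ⅙)
v(B, w) = 1/225 (v(B, w) = 1/((-15)²) = 1/225)
87597 - v(Q(t(-4, -5)), -571) = 87597 - 1*1/225 = 87597 - 1/225 = 19709324/225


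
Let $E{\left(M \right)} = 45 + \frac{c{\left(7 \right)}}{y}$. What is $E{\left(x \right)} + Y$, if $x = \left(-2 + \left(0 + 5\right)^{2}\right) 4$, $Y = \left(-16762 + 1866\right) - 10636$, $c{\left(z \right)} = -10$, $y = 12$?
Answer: $- \frac{152927}{6} \approx -25488.0$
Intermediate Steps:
$Y = -25532$ ($Y = -14896 - 10636 = -25532$)
$x = 92$ ($x = \left(-2 + 5^{2}\right) 4 = \left(-2 + 25\right) 4 = 23 \cdot 4 = 92$)
$E{\left(M \right)} = \frac{265}{6}$ ($E{\left(M \right)} = 45 - \frac{10}{12} = 45 - \frac{5}{6} = \frac{265}{6}$)
$E{\left(x \right)} + Y = \frac{265}{6} - 25532 = - \frac{152927}{6}$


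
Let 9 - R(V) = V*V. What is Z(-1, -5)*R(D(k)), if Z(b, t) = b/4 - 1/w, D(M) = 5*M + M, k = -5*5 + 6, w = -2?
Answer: -12987/4 ≈ -3246.8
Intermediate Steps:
k = -19 (k = -25 + 6 = -19)
D(M) = 6*M
Z(b, t) = 1/2 + b/4 (Z(b, t) = b/4 - 1/(-2) = b*(1/4) - 1*(-1/2) = b/4 + 1/2 = 1/2 + b/4)
R(V) = 9 - V**2 (R(V) = 9 - V*V = 9 - V**2)
Z(-1, -5)*R(D(k)) = (1/2 + (1/4)*(-1))*(9 - (6*(-19))**2) = (1/2 - 1/4)*(9 - 1*(-114)**2) = (9 - 1*12996)/4 = (9 - 12996)/4 = (1/4)*(-12987) = -12987/4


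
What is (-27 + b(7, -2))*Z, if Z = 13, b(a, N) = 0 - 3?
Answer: -390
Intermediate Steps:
b(a, N) = -3
(-27 + b(7, -2))*Z = (-27 - 3)*13 = -30*13 = -390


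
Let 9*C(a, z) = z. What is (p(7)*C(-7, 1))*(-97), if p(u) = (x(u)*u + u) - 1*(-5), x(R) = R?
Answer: -5917/9 ≈ -657.44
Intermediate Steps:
C(a, z) = z/9
p(u) = 5 + u + u**2 (p(u) = (u*u + u) - 1*(-5) = (u**2 + u) + 5 = (u + u**2) + 5 = 5 + u + u**2)
(p(7)*C(-7, 1))*(-97) = ((5 + 7 + 7**2)*((1/9)*1))*(-97) = ((5 + 7 + 49)*(1/9))*(-97) = (61*(1/9))*(-97) = (61/9)*(-97) = -5917/9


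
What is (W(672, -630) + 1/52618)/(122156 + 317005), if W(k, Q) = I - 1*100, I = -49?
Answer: -7840081/23107773498 ≈ -0.00033928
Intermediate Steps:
W(k, Q) = -149 (W(k, Q) = -49 - 1*100 = -49 - 100 = -149)
(W(672, -630) + 1/52618)/(122156 + 317005) = (-149 + 1/52618)/(122156 + 317005) = (-149 + 1/52618)/439161 = -7840081/52618*1/439161 = -7840081/23107773498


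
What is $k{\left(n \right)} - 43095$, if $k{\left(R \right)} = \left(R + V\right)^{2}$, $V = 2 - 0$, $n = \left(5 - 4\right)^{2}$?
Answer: $-43086$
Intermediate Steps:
$n = 1$ ($n = 1^{2} = 1$)
$V = 2$ ($V = 2 + 0 = 2$)
$k{\left(R \right)} = \left(2 + R\right)^{2}$ ($k{\left(R \right)} = \left(R + 2\right)^{2} = \left(2 + R\right)^{2}$)
$k{\left(n \right)} - 43095 = \left(2 + 1\right)^{2} - 43095 = 3^{2} - 43095 = 9 - 43095 = -43086$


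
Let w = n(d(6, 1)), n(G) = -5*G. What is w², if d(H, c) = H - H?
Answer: 0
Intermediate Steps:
d(H, c) = 0
w = 0 (w = -5*0 = 0)
w² = 0² = 0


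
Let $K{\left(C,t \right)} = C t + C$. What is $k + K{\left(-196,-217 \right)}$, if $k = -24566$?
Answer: $17770$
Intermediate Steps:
$K{\left(C,t \right)} = C + C t$
$k + K{\left(-196,-217 \right)} = -24566 - 196 \left(1 - 217\right) = -24566 - -42336 = -24566 + 42336 = 17770$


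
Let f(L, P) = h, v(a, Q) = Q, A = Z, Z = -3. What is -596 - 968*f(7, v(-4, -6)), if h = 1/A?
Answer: -820/3 ≈ -273.33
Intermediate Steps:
A = -3
h = -⅓ (h = 1/(-3) = -⅓ ≈ -0.33333)
f(L, P) = -⅓
-596 - 968*f(7, v(-4, -6)) = -596 - 968*(-⅓) = -596 + 968/3 = -820/3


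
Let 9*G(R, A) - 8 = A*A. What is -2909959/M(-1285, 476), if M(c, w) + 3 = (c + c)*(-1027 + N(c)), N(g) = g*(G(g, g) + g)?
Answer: -8729877/1804981780361 ≈ -4.8365e-6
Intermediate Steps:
G(R, A) = 8/9 + A**2/9 (G(R, A) = 8/9 + (A*A)/9 = 8/9 + A**2/9)
N(g) = g*(8/9 + g + g**2/9) (N(g) = g*((8/9 + g**2/9) + g) = g*(8/9 + g + g**2/9))
M(c, w) = -3 + 2*c*(-1027 + c*(8 + c**2 + 9*c)/9) (M(c, w) = -3 + (c + c)*(-1027 + c*(8 + c**2 + 9*c)/9) = -3 + (2*c)*(-1027 + c*(8 + c**2 + 9*c)/9) = -3 + 2*c*(-1027 + c*(8 + c**2 + 9*c)/9))
-2909959/M(-1285, 476) = -2909959/(-3 - 2054*(-1285) + (2/9)*(-1285)**2*(8 + (-1285)**2 + 9*(-1285))) = -2909959/(-3 + 2639390 + (2/9)*1651225*(8 + 1651225 - 11565)) = -2909959/(-3 + 2639390 + (2/9)*1651225*1639668) = -2909959/(-3 + 2639390 + 1804973862200/3) = -2909959/1804981780361/3 = -2909959*3/1804981780361 = -8729877/1804981780361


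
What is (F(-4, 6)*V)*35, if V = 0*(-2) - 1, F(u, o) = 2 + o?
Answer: -280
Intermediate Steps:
V = -1 (V = 0 - 1 = -1)
(F(-4, 6)*V)*35 = ((2 + 6)*(-1))*35 = (8*(-1))*35 = -8*35 = -280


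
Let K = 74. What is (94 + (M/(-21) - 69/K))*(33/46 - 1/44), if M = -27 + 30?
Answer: 914565/14168 ≈ 64.552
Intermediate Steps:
M = 3
(94 + (M/(-21) - 69/K))*(33/46 - 1/44) = (94 + (3/(-21) - 69/74))*(33/46 - 1/44) = (94 + (3*(-1/21) - 69*1/74))*(33*(1/46) - 1*1/44) = (94 + (-⅐ - 69/74))*(33/46 - 1/44) = (94 - 557/518)*(703/1012) = (48135/518)*(703/1012) = 914565/14168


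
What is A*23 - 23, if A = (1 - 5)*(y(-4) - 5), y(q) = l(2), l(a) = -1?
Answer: 529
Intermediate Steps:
y(q) = -1
A = 24 (A = (1 - 5)*(-1 - 5) = -4*(-6) = 24)
A*23 - 23 = 24*23 - 23 = 552 - 23 = 529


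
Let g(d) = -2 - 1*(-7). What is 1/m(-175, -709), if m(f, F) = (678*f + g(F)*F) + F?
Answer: -1/122904 ≈ -8.1364e-6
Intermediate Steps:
g(d) = 5 (g(d) = -2 + 7 = 5)
m(f, F) = 6*F + 678*f (m(f, F) = (678*f + 5*F) + F = (5*F + 678*f) + F = 6*F + 678*f)
1/m(-175, -709) = 1/(6*(-709) + 678*(-175)) = 1/(-4254 - 118650) = 1/(-122904) = -1/122904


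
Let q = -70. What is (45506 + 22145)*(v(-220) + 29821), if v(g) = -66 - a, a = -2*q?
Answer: 2003484365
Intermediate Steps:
a = 140 (a = -2*(-70) = 140)
v(g) = -206 (v(g) = -66 - 1*140 = -66 - 140 = -206)
(45506 + 22145)*(v(-220) + 29821) = (45506 + 22145)*(-206 + 29821) = 67651*29615 = 2003484365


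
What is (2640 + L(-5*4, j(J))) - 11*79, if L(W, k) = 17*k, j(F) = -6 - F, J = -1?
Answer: 1686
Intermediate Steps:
(2640 + L(-5*4, j(J))) - 11*79 = (2640 + 17*(-6 - 1*(-1))) - 11*79 = (2640 + 17*(-6 + 1)) - 869 = (2640 + 17*(-5)) - 869 = (2640 - 85) - 869 = 2555 - 869 = 1686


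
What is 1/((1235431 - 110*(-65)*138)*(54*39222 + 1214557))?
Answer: 1/7405351553395 ≈ 1.3504e-13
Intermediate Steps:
1/((1235431 - 110*(-65)*138)*(54*39222 + 1214557)) = 1/((1235431 + 7150*138)*(2117988 + 1214557)) = 1/((1235431 + 986700)*3332545) = 1/(2222131*3332545) = 1/7405351553395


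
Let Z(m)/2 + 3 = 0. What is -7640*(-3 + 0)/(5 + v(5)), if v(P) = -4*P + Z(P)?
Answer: -7640/7 ≈ -1091.4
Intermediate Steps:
Z(m) = -6 (Z(m) = -6 + 2*0 = -6 + 0 = -6)
v(P) = -6 - 4*P (v(P) = -4*P - 6 = -6 - 4*P)
-7640*(-3 + 0)/(5 + v(5)) = -7640*(-3 + 0)/(5 + (-6 - 4*5)) = -(-22920)/(5 + (-6 - 20)) = -(-22920)/(5 - 26) = -(-22920)/(-21) = -(-22920)*(-1)/21 = -7640*1/7 = -7640/7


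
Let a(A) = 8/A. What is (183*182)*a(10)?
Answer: 133224/5 ≈ 26645.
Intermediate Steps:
(183*182)*a(10) = (183*182)*(8/10) = 33306*(8*(1/10)) = 33306*(4/5) = 133224/5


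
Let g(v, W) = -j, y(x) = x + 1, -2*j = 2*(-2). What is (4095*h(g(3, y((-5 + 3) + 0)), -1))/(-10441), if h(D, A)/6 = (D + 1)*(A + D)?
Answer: -73710/10441 ≈ -7.0597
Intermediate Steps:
j = 2 (j = -(-2) = -1/2*(-4) = 2)
y(x) = 1 + x
g(v, W) = -2 (g(v, W) = -1*2 = -2)
h(D, A) = 6*(1 + D)*(A + D) (h(D, A) = 6*((D + 1)*(A + D)) = 6*((1 + D)*(A + D)) = 6*(1 + D)*(A + D))
(4095*h(g(3, y((-5 + 3) + 0)), -1))/(-10441) = (4095*(6*(-1) + 6*(-2) + 6*(-2)**2 + 6*(-1)*(-2)))/(-10441) = (4095*(-6 - 12 + 6*4 + 12))*(-1/10441) = (4095*(-6 - 12 + 24 + 12))*(-1/10441) = (4095*18)*(-1/10441) = 73710*(-1/10441) = -73710/10441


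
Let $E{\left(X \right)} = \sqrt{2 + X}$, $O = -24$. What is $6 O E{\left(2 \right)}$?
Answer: $-288$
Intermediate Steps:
$6 O E{\left(2 \right)} = 6 \left(-24\right) \sqrt{2 + 2} = - 144 \sqrt{4} = \left(-144\right) 2 = -288$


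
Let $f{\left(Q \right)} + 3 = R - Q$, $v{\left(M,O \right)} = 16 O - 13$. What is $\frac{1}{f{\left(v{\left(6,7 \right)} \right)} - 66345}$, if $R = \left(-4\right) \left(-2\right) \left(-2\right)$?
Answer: $- \frac{1}{66463} \approx -1.5046 \cdot 10^{-5}$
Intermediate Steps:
$R = -16$ ($R = 8 \left(-2\right) = -16$)
$v{\left(M,O \right)} = -13 + 16 O$
$f{\left(Q \right)} = -19 - Q$ ($f{\left(Q \right)} = -3 - \left(16 + Q\right) = -19 - Q$)
$\frac{1}{f{\left(v{\left(6,7 \right)} \right)} - 66345} = \frac{1}{\left(-19 - \left(-13 + 16 \cdot 7\right)\right) - 66345} = \frac{1}{\left(-19 - \left(-13 + 112\right)\right) - 66345} = \frac{1}{\left(-19 - 99\right) - 66345} = \frac{1}{-118 - 66345} = \frac{1}{-66463} = - \frac{1}{66463}$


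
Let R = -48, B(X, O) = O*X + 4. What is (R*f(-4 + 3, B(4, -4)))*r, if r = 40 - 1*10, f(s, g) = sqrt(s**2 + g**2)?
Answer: -1440*sqrt(145) ≈ -17340.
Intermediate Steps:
B(X, O) = 4 + O*X
f(s, g) = sqrt(g**2 + s**2)
r = 30 (r = 40 - 10 = 30)
(R*f(-4 + 3, B(4, -4)))*r = -48*sqrt((4 - 4*4)**2 + (-4 + 3)**2)*30 = -48*sqrt((4 - 16)**2 + (-1)**2)*30 = -48*sqrt((-12)**2 + 1)*30 = -48*sqrt(144 + 1)*30 = -48*sqrt(145)*30 = -1440*sqrt(145)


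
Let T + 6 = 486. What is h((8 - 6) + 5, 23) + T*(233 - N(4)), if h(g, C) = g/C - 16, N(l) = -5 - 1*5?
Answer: 2682359/23 ≈ 1.1662e+5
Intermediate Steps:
N(l) = -10 (N(l) = -5 - 5 = -10)
T = 480 (T = -6 + 486 = 480)
h(g, C) = -16 + g/C (h(g, C) = g/C - 16 = -16 + g/C)
h((8 - 6) + 5, 23) + T*(233 - N(4)) = (-16 + ((8 - 6) + 5)/23) + 480*(233 - 1*(-10)) = (-16 + (2 + 5)*(1/23)) + 480*(233 + 10) = (-16 + 7*(1/23)) + 480*243 = (-16 + 7/23) + 116640 = -361/23 + 116640 = 2682359/23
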